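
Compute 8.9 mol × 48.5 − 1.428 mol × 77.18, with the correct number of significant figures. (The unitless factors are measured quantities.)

8.9 × 48.5 = 431.65 → 4.3 × 10² mol (2 s.f., last digit at the 10^1 place).
1.428 × 77.18 = 110.21304 → 1.102 × 10² mol (4 s.f., last digit at the 10^-1 place).
Difference: 321.43696 mol; keep the coarser place, 10^1.
Result: 3.2 × 10² mol.

3.2 × 10² mol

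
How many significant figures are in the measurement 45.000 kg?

45.000: trailing zeros after a decimal point are significant.

5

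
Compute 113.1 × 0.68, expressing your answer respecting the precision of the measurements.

77

113.1 × 0.68 = 76.908
Multiplication/division keeps the fewest significant figures: 113.1 → 4 s.f., 0.68 → 2 s.f.; limit is 2.
Rounded to 2 significant figures: 77.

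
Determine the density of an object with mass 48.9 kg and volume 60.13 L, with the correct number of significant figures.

density = 48.9 kg ÷ 60.13 L = 0.813237984367… kg/L.
48.9 has 3 significant figures; 60.13 has 4.
Division/multiplication keeps the fewest: 3 significant figures.
Rounded: 0.813 kg/L.

0.813 kg/L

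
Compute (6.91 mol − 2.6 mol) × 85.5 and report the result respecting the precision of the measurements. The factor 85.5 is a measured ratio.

6.91 mol − 2.6 mol = 4.31 mol; the difference is limited to 1 decimal place (2 s.f.).
Carrying full precision, 4.31 × 85.5 = 368.505 mol; 85.5 has 3 s.f., so the result keeps min(2, 3) = 2 s.f.
Rounded to 2 significant figures: 3.7 × 10^2 mol.

3.7 × 10^2 mol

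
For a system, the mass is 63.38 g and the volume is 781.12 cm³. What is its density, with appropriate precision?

0.08114 g/cm³

density = 63.38 g ÷ 781.12 cm³ = 0.0811399016796… g/cm³.
63.38 has 4 significant figures; 781.12 has 5.
Division/multiplication keeps the fewest: 4 significant figures.
Rounded: 0.08114 g/cm³.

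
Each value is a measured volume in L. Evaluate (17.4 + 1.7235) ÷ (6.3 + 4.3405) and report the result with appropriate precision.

1.80

17.4 + 1.7235 = 19.1235, limited to 1 d.p. → 3 s.f.; 6.3 + 4.3405 = 10.6405, limited to 1 d.p. → 3 s.f.
Carrying full precision, 19.1235 ÷ 10.6405 = 1.79723697195…; keep min(3, 3) = 3 s.f.
Rounded to 3 significant figures: 1.80.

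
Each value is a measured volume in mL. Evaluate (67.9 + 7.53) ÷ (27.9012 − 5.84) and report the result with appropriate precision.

67.9 + 7.53 = 75.43, limited to 1 d.p. → 3 s.f.; 27.9012 − 5.84 = 22.0612, limited to 2 d.p. → 4 s.f.
Carrying full precision, 75.43 ÷ 22.0612 = 3.4191249796…; keep min(3, 4) = 3 s.f.
Rounded to 3 significant figures: 3.42.

3.42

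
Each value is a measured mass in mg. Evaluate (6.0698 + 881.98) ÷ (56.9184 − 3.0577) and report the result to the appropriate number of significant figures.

16.488

6.0698 + 881.98 = 888.0498, limited to 2 d.p. → 5 s.f.; 56.9184 − 3.0577 = 53.8607, limited to 4 d.p. → 6 s.f.
Carrying full precision, 888.0498 ÷ 53.8607 = 16.4878993403…; keep min(5, 6) = 5 s.f.
Rounded to 5 significant figures: 16.488.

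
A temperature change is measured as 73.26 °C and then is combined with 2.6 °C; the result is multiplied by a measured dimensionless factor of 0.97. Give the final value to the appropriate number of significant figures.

73.26 °C + 2.6 °C = 75.86 °C; the sum is limited to 1 decimal place (3 s.f.).
Carrying full precision, 75.86 × 0.97 = 73.5842 °C; 0.97 has 2 s.f., so the result keeps min(3, 2) = 2 s.f.
Rounded to 2 significant figures: 74 °C.

74 °C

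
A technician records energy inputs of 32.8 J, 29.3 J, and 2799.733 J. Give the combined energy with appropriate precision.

32.8 J + 29.3 J + 2799.733 J = 2861.833 J.
Addition/subtraction keeps the fewest decimal places: 32.8 → 1 decimal place, 29.3 → 1 decimal place, 2799.733 → 3 decimal places; limit is 1.
Rounded to 1 decimal place: 2861.8 J.

2861.8 J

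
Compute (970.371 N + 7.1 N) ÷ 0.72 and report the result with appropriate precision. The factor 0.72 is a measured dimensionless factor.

1.4 × 10³ N

970.371 N + 7.1 N = 977.471 N; the sum is limited to 1 decimal place (4 s.f.).
Carrying full precision, 977.471 ÷ 0.72 = 1357.59861111… N; 0.72 has 2 s.f., so the result keeps min(4, 2) = 2 s.f.
Rounded to 2 significant figures: 1.4 × 10³ N.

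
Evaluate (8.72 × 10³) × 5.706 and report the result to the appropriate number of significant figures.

4.98 × 10⁴

(8.72 × 10³) × 5.706 = 49756.32
Multiplication/division keeps the fewest significant figures: 8.72 × 10³ → 3 s.f., 5.706 → 4 s.f.; limit is 3.
Rounded to 3 significant figures: 4.98 × 10⁴.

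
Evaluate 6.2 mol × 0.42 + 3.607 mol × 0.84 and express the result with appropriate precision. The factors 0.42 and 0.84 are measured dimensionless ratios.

6.2 × 0.42 = 2.604 → 2.6 mol (2 s.f., last digit at the 10^-1 place).
3.607 × 0.84 = 3.02988 → 3.0 mol (2 s.f., last digit at the 10^-1 place).
Sum: 5.63388 mol; keep the coarser place, 10^-1.
Result: 5.6 mol.

5.6 mol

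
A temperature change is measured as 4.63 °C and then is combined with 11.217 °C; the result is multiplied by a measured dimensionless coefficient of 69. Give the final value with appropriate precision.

4.63 °C + 11.217 °C = 15.847 °C; the sum is limited to 2 decimal places (4 s.f.).
Carrying full precision, 15.847 × 69 = 1093.443 °C; 69 has 2 s.f., so the result keeps min(4, 2) = 2 s.f.
Rounded to 2 significant figures: 1.1 × 10^3 °C.

1.1 × 10^3 °C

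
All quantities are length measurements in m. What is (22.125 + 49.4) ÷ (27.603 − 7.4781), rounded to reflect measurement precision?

3.55

22.125 + 49.4 = 71.525, limited to 1 d.p. → 3 s.f.; 27.603 − 7.4781 = 20.1249, limited to 3 d.p. → 5 s.f.
Carrying full precision, 71.525 ÷ 20.1249 = 3.55405492698…; keep min(3, 5) = 3 s.f.
Rounded to 3 significant figures: 3.55.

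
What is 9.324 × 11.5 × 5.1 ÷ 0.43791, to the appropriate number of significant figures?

9.324 × 11.5 × 5.1 ÷ 0.43791 = 1248.77851613…
Multiplication/division keeps the fewest significant figures: 9.324 → 4 s.f., 11.5 → 3 s.f., 5.1 → 2 s.f., 0.43791 → 5 s.f.; limit is 2.
Rounded to 2 significant figures: 1.2 × 10³.

1.2 × 10³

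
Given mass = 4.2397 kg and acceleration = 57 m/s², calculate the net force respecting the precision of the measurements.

net force = 4.2397 kg × 57 m/s² = 241.6629 N.
4.2397 has 5 significant figures; 57 has 2.
Division/multiplication keeps the fewest: 2 significant figures.
Rounded: 2.4 × 10² N.

2.4 × 10² N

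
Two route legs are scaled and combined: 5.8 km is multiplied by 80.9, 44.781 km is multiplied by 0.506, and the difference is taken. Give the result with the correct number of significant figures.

5.8 × 80.9 = 469.22 → 4.7 × 10² km (2 s.f., last digit at the 10^1 place).
44.781 × 0.506 = 22.659186 → 22.7 km (3 s.f., last digit at the 10^-1 place).
Difference: 446.560814 km; keep the coarser place, 10^1.
Result: 4.5 × 10² km.

4.5 × 10² km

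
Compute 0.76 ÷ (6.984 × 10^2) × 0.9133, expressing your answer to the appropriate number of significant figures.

9.9 × 10^-4

0.76 ÷ (6.984 × 10^2) × 0.9133 = 0.000993854524628…
Multiplication/division keeps the fewest significant figures: 0.76 → 2 s.f., 6.984 × 10^2 → 4 s.f., 0.9133 → 4 s.f.; limit is 2.
Rounded to 2 significant figures: 9.9 × 10^-4.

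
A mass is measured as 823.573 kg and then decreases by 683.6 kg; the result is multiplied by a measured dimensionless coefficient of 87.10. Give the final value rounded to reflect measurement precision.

1.219 × 10⁴ kg

823.573 kg − 683.6 kg = 139.973 kg; the difference is limited to 1 decimal place (4 s.f.).
Carrying full precision, 139.973 × 87.10 = 12191.6483 kg; 87.10 has 4 s.f., so the result keeps min(4, 4) = 4 s.f.
Rounded to 4 significant figures: 1.219 × 10⁴ kg.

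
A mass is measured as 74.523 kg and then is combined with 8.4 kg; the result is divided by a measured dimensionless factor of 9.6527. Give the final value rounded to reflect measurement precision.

74.523 kg + 8.4 kg = 82.923 kg; the sum is limited to 1 decimal place (3 s.f.).
Carrying full precision, 82.923 ÷ 9.6527 = 8.59065339232… kg; 9.6527 has 5 s.f., so the result keeps min(3, 5) = 3 s.f.
Rounded to 3 significant figures: 8.59 kg.

8.59 kg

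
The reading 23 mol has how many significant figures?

2

23: every digit is nonzero and significant.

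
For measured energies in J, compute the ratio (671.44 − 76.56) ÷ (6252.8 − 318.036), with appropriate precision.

671.44 − 76.56 = 594.88, limited to 2 d.p. → 5 s.f.; 6252.8 − 318.036 = 5934.764, limited to 1 d.p. → 5 s.f.
Carrying full precision, 594.88 ÷ 5934.764 = 0.100236504771…; keep min(5, 5) = 5 s.f.
Rounded to 5 significant figures: 0.10024.

0.10024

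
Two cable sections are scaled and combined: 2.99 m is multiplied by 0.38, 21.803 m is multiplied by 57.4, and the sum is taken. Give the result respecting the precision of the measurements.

1.25 × 10³ m

2.99 × 0.38 = 1.1362 → 1.1 m (2 s.f., last digit at the 10^-1 place).
21.803 × 57.4 = 1251.4922 → 1.25 × 10³ m (3 s.f., last digit at the 10^1 place).
Sum: 1252.6284 m; keep the coarser place, 10^1.
Result: 1.25 × 10³ m.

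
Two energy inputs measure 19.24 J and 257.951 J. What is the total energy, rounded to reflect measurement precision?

19.24 J + 257.951 J = 277.191 J.
Addition/subtraction keeps the fewest decimal places: 19.24 → 2 decimal places, 257.951 → 3 decimal places; limit is 2.
Rounded to 2 decimal places: 277.19 J.

277.19 J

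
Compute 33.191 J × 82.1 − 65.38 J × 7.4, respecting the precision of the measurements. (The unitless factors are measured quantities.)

33.191 × 82.1 = 2724.9811 → 2.72 × 10³ J (3 s.f., last digit at the 10^1 place).
65.38 × 7.4 = 483.812 → 4.8 × 10² J (2 s.f., last digit at the 10^1 place).
Difference: 2241.1691 J; keep the coarser place, 10^1.
Result: 2.24 × 10³ J.

2.24 × 10³ J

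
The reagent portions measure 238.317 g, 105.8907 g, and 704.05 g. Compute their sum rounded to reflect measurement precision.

1048.26 g

238.317 g + 105.8907 g + 704.05 g = 1048.2577 g.
Addition/subtraction keeps the fewest decimal places: 238.317 → 3 decimal places, 105.8907 → 4 decimal places, 704.05 → 2 decimal places; limit is 2.
Rounded to 2 decimal places: 1048.26 g.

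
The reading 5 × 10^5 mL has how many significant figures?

1

5 × 10^5: in scientific notation every digit of the coefficient is significant.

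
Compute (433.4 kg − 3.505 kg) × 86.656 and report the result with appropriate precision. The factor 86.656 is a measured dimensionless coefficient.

3.725 × 10⁴ kg

433.4 kg − 3.505 kg = 429.895 kg; the difference is limited to 1 decimal place (4 s.f.).
Carrying full precision, 429.895 × 86.656 = 37252.98112 kg; 86.656 has 5 s.f., so the result keeps min(4, 5) = 4 s.f.
Rounded to 4 significant figures: 3.725 × 10⁴ kg.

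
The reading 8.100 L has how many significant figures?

4

8.100: trailing zeros after a decimal point are significant.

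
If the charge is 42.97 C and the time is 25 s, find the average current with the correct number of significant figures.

average current = 42.97 C ÷ 25 s = 1.7188 A.
42.97 has 4 significant figures; 25 has 2.
Division/multiplication keeps the fewest: 2 significant figures.
Rounded: 1.7 A.

1.7 A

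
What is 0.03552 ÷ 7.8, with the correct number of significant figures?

0.0046

0.03552 ÷ 7.8 = 0.00455384615385…
Multiplication/division keeps the fewest significant figures: 0.03552 → 4 s.f., 7.8 → 2 s.f.; limit is 2.
Rounded to 2 significant figures: 0.0046.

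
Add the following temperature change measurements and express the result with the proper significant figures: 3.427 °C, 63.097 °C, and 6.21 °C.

3.427 °C + 63.097 °C + 6.21 °C = 72.734 °C.
Addition/subtraction keeps the fewest decimal places: 3.427 → 3 decimal places, 63.097 → 3 decimal places, 6.21 → 2 decimal places; limit is 2.
Rounded to 2 decimal places: 72.73 °C.

72.73 °C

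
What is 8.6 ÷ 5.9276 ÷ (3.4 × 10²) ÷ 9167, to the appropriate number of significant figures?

4.7 × 10⁻⁷

8.6 ÷ 5.9276 ÷ (3.4 × 10²) ÷ 9167 = 4.65493277569 × 10^-7…
Multiplication/division keeps the fewest significant figures: 8.6 → 2 s.f., 5.9276 → 5 s.f., 3.4 × 10² → 2 s.f., 9167 → 4 s.f.; limit is 2.
Rounded to 2 significant figures: 4.7 × 10⁻⁷.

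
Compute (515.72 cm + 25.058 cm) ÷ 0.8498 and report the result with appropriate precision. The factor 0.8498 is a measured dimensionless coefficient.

636.4 cm

515.72 cm + 25.058 cm = 540.778 cm; the sum is limited to 2 decimal places (5 s.f.).
Carrying full precision, 540.778 ÷ 0.8498 = 636.359143328… cm; 0.8498 has 4 s.f., so the result keeps min(5, 4) = 4 s.f.
Rounded to 4 significant figures: 636.4 cm.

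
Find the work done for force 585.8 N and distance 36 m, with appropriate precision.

work done = 585.8 N × 36 m = 21088.8 J.
585.8 has 4 significant figures; 36 has 2.
Division/multiplication keeps the fewest: 2 significant figures.
Rounded: 2.1 × 10^4 J.

2.1 × 10^4 J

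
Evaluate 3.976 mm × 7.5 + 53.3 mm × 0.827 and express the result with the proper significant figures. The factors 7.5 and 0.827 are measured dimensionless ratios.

3.976 × 7.5 = 29.82 → 3.0 × 10¹ mm (2 s.f., last digit at the 10^0 place).
53.3 × 0.827 = 44.0791 → 44.1 mm (3 s.f., last digit at the 10^-1 place).
Sum: 73.8991 mm; keep the coarser place, 10^0.
Result: 74 mm.

74 mm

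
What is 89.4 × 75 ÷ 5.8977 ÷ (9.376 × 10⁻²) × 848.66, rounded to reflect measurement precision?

1.0 × 10⁷

89.4 × 75 ÷ 5.8977 ÷ (9.376 × 10⁻²) × 848.66 = 10290399.5851…
Multiplication/division keeps the fewest significant figures: 89.4 → 3 s.f., 75 → 2 s.f., 5.8977 → 5 s.f., 9.376 × 10⁻² → 4 s.f., 848.66 → 5 s.f.; limit is 2.
Rounded to 2 significant figures: 1.0 × 10⁷.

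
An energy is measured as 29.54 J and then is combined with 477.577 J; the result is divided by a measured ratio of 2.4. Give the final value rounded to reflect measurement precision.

2.1 × 10^2 J

29.54 J + 477.577 J = 507.117 J; the sum is limited to 2 decimal places (5 s.f.).
Carrying full precision, 507.117 ÷ 2.4 = 211.29875 J; 2.4 has 2 s.f., so the result keeps min(5, 2) = 2 s.f.
Rounded to 2 significant figures: 2.1 × 10^2 J.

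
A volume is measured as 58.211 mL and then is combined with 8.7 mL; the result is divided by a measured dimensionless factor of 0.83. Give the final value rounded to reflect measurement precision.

81 mL

58.211 mL + 8.7 mL = 66.911 mL; the sum is limited to 1 decimal place (3 s.f.).
Carrying full precision, 66.911 ÷ 0.83 = 80.6156626506… mL; 0.83 has 2 s.f., so the result keeps min(3, 2) = 2 s.f.
Rounded to 2 significant figures: 81 mL.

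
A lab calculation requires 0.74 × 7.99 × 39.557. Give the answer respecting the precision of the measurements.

2.3 × 10²

0.74 × 7.99 × 39.557 = 233.8847182
Multiplication/division keeps the fewest significant figures: 0.74 → 2 s.f., 7.99 → 3 s.f., 39.557 → 5 s.f.; limit is 2.
Rounded to 2 significant figures: 2.3 × 10².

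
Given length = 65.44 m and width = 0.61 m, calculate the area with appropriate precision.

4.0 × 10^1 m²

area = 65.44 m × 0.61 m = 39.9184 m².
65.44 has 4 significant figures; 0.61 has 2.
Division/multiplication keeps the fewest: 2 significant figures.
Rounded: 4.0 × 10^1 m².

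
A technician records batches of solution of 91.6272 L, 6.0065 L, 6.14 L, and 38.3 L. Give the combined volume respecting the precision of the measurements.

91.6272 L + 6.0065 L + 6.14 L + 38.3 L = 142.0737 L.
Addition/subtraction keeps the fewest decimal places: 91.6272 → 4 decimal places, 6.0065 → 4 decimal places, 6.14 → 2 decimal places, 38.3 → 1 decimal place; limit is 1.
Rounded to 1 decimal place: 142.1 L.

142.1 L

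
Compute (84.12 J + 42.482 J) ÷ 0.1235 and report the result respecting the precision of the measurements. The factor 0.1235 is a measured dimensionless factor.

84.12 J + 42.482 J = 126.602 J; the sum is limited to 2 decimal places (5 s.f.).
Carrying full precision, 126.602 ÷ 0.1235 = 1025.11740891… J; 0.1235 has 4 s.f., so the result keeps min(5, 4) = 4 s.f.
Rounded to 4 significant figures: 1025 J.

1025 J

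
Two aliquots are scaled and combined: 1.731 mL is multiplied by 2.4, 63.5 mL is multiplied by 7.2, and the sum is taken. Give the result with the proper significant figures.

1.731 × 2.4 = 4.1544 → 4.2 mL (2 s.f., last digit at the 10^-1 place).
63.5 × 7.2 = 457.2 → 4.6 × 10^2 mL (2 s.f., last digit at the 10^1 place).
Sum: 461.3544 mL; keep the coarser place, 10^1.
Result: 4.6 × 10^2 mL.

4.6 × 10^2 mL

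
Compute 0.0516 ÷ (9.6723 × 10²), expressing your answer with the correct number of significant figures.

5.33 × 10⁻⁵

0.0516 ÷ (9.6723 × 10²) = 0.000053348221209…
Multiplication/division keeps the fewest significant figures: 0.0516 → 3 s.f., 9.6723 × 10² → 5 s.f.; limit is 3.
Rounded to 3 significant figures: 5.33 × 10⁻⁵.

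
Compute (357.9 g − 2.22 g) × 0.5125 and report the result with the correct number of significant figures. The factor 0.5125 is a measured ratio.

357.9 g − 2.22 g = 355.68 g; the difference is limited to 1 decimal place (4 s.f.).
Carrying full precision, 355.68 × 0.5125 = 182.286 g; 0.5125 has 4 s.f., so the result keeps min(4, 4) = 4 s.f.
Rounded to 4 significant figures: 182.3 g.

182.3 g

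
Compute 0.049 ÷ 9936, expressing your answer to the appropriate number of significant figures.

4.9 × 10⁻⁶

0.049 ÷ 9936 = 0.00000493156199678…
Multiplication/division keeps the fewest significant figures: 0.049 → 2 s.f., 9936 → 4 s.f.; limit is 2.
Rounded to 2 significant figures: 4.9 × 10⁻⁶.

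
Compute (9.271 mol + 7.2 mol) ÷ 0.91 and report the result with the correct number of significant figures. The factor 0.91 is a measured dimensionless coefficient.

9.271 mol + 7.2 mol = 16.471 mol; the sum is limited to 1 decimal place (3 s.f.).
Carrying full precision, 16.471 ÷ 0.91 = 18.1 mol; 0.91 has 2 s.f., so the result keeps min(3, 2) = 2 s.f.
Rounded to 2 significant figures: 18 mol.

18 mol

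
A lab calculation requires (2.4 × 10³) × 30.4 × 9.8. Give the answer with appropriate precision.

7.2 × 10⁵

(2.4 × 10³) × 30.4 × 9.8 = 715008
Multiplication/division keeps the fewest significant figures: 2.4 × 10³ → 2 s.f., 30.4 → 3 s.f., 9.8 → 2 s.f.; limit is 2.
Rounded to 2 significant figures: 7.2 × 10⁵.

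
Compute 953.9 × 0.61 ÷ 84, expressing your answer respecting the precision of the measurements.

953.9 × 0.61 ÷ 84 = 6.92713095238…
Multiplication/division keeps the fewest significant figures: 953.9 → 4 s.f., 0.61 → 2 s.f., 84 → 2 s.f.; limit is 2.
Rounded to 2 significant figures: 6.9.

6.9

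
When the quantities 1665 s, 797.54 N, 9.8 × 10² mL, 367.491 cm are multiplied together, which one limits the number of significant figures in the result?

9.8 × 10² mL

1665 s → 4 s.f.; 797.54 N → 5 s.f.; 9.8 × 10² mL → 2 s.f.; 367.491 cm → 6 s.f.
The fewest is 2 significant figures, from 9.8 × 10² mL.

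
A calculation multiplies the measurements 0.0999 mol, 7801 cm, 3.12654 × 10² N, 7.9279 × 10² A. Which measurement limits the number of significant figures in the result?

0.0999 mol → 3 s.f.; 7801 cm → 4 s.f.; 3.12654 × 10² N → 6 s.f.; 7.9279 × 10² A → 5 s.f.
The fewest is 3 significant figures, from 0.0999 mol.

0.0999 mol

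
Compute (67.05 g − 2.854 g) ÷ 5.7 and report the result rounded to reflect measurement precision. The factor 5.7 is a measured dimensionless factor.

11 g

67.05 g − 2.854 g = 64.196 g; the difference is limited to 2 decimal places (4 s.f.).
Carrying full precision, 64.196 ÷ 5.7 = 11.2624561404… g; 5.7 has 2 s.f., so the result keeps min(4, 2) = 2 s.f.
Rounded to 2 significant figures: 11 g.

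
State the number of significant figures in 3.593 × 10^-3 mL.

4

3.593 × 10^-3: in scientific notation every digit of the coefficient is significant.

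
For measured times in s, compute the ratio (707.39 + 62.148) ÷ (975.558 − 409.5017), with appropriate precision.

707.39 + 62.148 = 769.538, limited to 2 d.p. → 5 s.f.; 975.558 − 409.5017 = 566.0563, limited to 3 d.p. → 6 s.f.
Carrying full precision, 769.538 ÷ 566.0563 = 1.35947254717…; keep min(5, 6) = 5 s.f.
Rounded to 5 significant figures: 1.3595.

1.3595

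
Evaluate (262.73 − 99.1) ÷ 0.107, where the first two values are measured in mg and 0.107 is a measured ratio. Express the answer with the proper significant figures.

1.53 × 10³ mg

262.73 mg − 99.1 mg = 163.63 mg; the difference is limited to 1 decimal place (4 s.f.).
Carrying full precision, 163.63 ÷ 0.107 = 1529.25233645… mg; 0.107 has 3 s.f., so the result keeps min(4, 3) = 3 s.f.
Rounded to 3 significant figures: 1.53 × 10³ mg.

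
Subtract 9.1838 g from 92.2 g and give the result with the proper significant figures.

92.2 g − 9.1838 g = 83.0162 g.
Addition/subtraction keeps the fewest decimal places: 92.2 → 1 decimal place, 9.1838 → 4 decimal places; limit is 1.
Rounded to 1 decimal place: 83.0 g.

83.0 g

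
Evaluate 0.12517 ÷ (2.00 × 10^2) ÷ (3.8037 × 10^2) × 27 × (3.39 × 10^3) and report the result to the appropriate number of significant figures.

0.12517 ÷ (2.00 × 10^2) ÷ (3.8037 × 10^2) × 27 × (3.39 × 10^3) = 0.150600863633…
Multiplication/division keeps the fewest significant figures: 0.12517 → 5 s.f., 2.00 × 10^2 → 3 s.f., 3.8037 × 10^2 → 5 s.f., 27 → 2 s.f., 3.39 × 10^3 → 3 s.f.; limit is 2.
Rounded to 2 significant figures: 0.15.

0.15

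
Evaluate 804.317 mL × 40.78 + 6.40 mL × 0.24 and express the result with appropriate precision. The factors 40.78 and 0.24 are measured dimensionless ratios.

804.317 × 40.78 = 32800.04726 → 3.280 × 10⁴ mL (4 s.f., last digit at the 10^1 place).
6.40 × 0.24 = 1.536 → 1.5 mL (2 s.f., last digit at the 10^-1 place).
Sum: 32801.58326 mL; keep the coarser place, 10^1.
Result: 3.280 × 10⁴ mL.

3.280 × 10⁴ mL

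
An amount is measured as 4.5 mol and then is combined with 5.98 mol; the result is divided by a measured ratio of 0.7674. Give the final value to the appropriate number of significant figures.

4.5 mol + 5.98 mol = 10.48 mol; the sum is limited to 1 decimal place (3 s.f.).
Carrying full precision, 10.48 ÷ 0.7674 = 13.6565024759… mol; 0.7674 has 4 s.f., so the result keeps min(3, 4) = 3 s.f.
Rounded to 3 significant figures: 13.7 mol.

13.7 mol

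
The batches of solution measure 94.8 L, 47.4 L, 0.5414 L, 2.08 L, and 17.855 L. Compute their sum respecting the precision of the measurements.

162.7 L

94.8 L + 47.4 L + 0.5414 L + 2.08 L + 17.855 L = 162.6764 L.
Addition/subtraction keeps the fewest decimal places: 94.8 → 1 decimal place, 47.4 → 1 decimal place, 0.5414 → 4 decimal places, 2.08 → 2 decimal places, 17.855 → 3 decimal places; limit is 1.
Rounded to 1 decimal place: 162.7 L.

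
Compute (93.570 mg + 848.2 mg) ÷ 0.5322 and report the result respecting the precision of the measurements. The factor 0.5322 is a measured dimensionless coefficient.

93.570 mg + 848.2 mg = 941.770 mg; the sum is limited to 1 decimal place (4 s.f.).
Carrying full precision, 941.770 ÷ 0.5322 = 1769.5791056… mg; 0.5322 has 4 s.f., so the result keeps min(4, 4) = 4 s.f.
Rounded to 4 significant figures: 1.770 × 10^3 mg.

1.770 × 10^3 mg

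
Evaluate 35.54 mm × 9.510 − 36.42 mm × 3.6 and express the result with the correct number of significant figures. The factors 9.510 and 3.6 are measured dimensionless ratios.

35.54 × 9.510 = 337.9854 → 338.0 mm (4 s.f., last digit at the 10^-1 place).
36.42 × 3.6 = 131.112 → 1.3 × 10² mm (2 s.f., last digit at the 10^1 place).
Difference: 206.8734 mm; keep the coarser place, 10^1.
Result: 2.1 × 10² mm.

2.1 × 10² mm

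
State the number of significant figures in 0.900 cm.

0.900: leading zeros are not significant; trailing zeros after a decimal point are significant.

3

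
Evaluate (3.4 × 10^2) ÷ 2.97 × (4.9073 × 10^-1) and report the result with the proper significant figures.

(3.4 × 10^2) ÷ 2.97 × (4.9073 × 10^-1) = 56.1778451178…
Multiplication/division keeps the fewest significant figures: 3.4 × 10^2 → 2 s.f., 2.97 → 3 s.f., 4.9073 × 10^-1 → 5 s.f.; limit is 2.
Rounded to 2 significant figures: 56.

56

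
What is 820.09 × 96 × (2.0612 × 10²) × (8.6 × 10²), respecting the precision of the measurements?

820.09 × 96 × (2.0612 × 10²) × (8.6 × 10²) = 1.3955690658 × 10^10…
Multiplication/division keeps the fewest significant figures: 820.09 → 5 s.f., 96 → 2 s.f., 2.0612 × 10² → 5 s.f., 8.6 × 10² → 2 s.f.; limit is 2.
Rounded to 2 significant figures: 1.4 × 10¹⁰.

1.4 × 10¹⁰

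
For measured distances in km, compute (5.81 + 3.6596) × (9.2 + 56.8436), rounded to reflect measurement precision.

625 km²

5.81 + 3.6596 = 9.4696, limited to 2 d.p. → 3 s.f.; 9.2 + 56.8436 = 66.0436, limited to 1 d.p. → 3 s.f.
Carrying full precision, 9.4696 × 66.0436 = 625.40647456; keep min(3, 3) = 3 s.f.
Rounded to 3 significant figures: 625 km².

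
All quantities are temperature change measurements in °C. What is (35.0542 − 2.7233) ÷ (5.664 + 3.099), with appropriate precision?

3.689

35.0542 − 2.7233 = 32.3309, limited to 4 d.p. → 6 s.f.; 5.664 + 3.099 = 8.763, limited to 3 d.p. → 4 s.f.
Carrying full precision, 32.3309 ÷ 8.763 = 3.6894784891…; keep min(6, 4) = 4 s.f.
Rounded to 4 significant figures: 3.689.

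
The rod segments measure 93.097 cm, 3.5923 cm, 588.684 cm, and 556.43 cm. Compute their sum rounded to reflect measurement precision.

1241.80 cm

93.097 cm + 3.5923 cm + 588.684 cm + 556.43 cm = 1241.8033 cm.
Addition/subtraction keeps the fewest decimal places: 93.097 → 3 decimal places, 3.5923 → 4 decimal places, 588.684 → 3 decimal places, 556.43 → 2 decimal places; limit is 2.
Rounded to 2 decimal places: 1241.80 cm.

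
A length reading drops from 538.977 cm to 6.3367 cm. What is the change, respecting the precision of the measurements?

532.640 cm

538.977 cm − 6.3367 cm = 532.6403 cm.
Addition/subtraction keeps the fewest decimal places: 538.977 → 3 decimal places, 6.3367 → 4 decimal places; limit is 3.
Rounded to 3 decimal places: 532.640 cm.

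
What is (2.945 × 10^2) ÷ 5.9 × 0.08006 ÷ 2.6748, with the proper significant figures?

(2.945 × 10^2) ÷ 5.9 × 0.08006 ÷ 2.6748 = 1.4940239473…
Multiplication/division keeps the fewest significant figures: 2.945 × 10^2 → 4 s.f., 5.9 → 2 s.f., 0.08006 → 4 s.f., 2.6748 → 5 s.f.; limit is 2.
Rounded to 2 significant figures: 1.5.

1.5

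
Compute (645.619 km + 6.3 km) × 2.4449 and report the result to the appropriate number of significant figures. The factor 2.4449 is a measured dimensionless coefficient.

645.619 km + 6.3 km = 651.919 km; the sum is limited to 1 decimal place (4 s.f.).
Carrying full precision, 651.919 × 2.4449 = 1593.8767631 km; 2.4449 has 5 s.f., so the result keeps min(4, 5) = 4 s.f.
Rounded to 4 significant figures: 1594 km.

1594 km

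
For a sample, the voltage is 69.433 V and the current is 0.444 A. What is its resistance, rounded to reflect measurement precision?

resistance = 69.433 V ÷ 0.444 A = 156.380630631… Ω.
69.433 has 5 significant figures; 0.444 has 3.
Division/multiplication keeps the fewest: 3 significant figures.
Rounded: 156 Ω.

156 Ω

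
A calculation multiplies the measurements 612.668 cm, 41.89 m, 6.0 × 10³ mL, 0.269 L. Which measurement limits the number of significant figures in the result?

612.668 cm → 6 s.f.; 41.89 m → 4 s.f.; 6.0 × 10³ mL → 2 s.f.; 0.269 L → 3 s.f.
The fewest is 2 significant figures, from 6.0 × 10³ mL.

6.0 × 10³ mL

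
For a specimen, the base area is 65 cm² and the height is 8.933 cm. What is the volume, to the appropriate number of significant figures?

5.8 × 10² cm³

volume = 65 cm² × 8.933 cm = 580.645 cm³.
65 has 2 significant figures; 8.933 has 4.
Division/multiplication keeps the fewest: 2 significant figures.
Rounded: 5.8 × 10² cm³.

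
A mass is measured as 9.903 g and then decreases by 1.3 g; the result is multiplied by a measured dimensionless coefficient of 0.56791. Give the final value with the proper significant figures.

4.9 g

9.903 g − 1.3 g = 8.603 g; the difference is limited to 1 decimal place (2 s.f.).
Carrying full precision, 8.603 × 0.56791 = 4.88572973 g; 0.56791 has 5 s.f., so the result keeps min(2, 5) = 2 s.f.
Rounded to 2 significant figures: 4.9 g.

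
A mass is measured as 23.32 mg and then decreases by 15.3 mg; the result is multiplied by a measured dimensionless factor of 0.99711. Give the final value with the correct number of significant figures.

23.32 mg − 15.3 mg = 8.02 mg; the difference is limited to 1 decimal place (2 s.f.).
Carrying full precision, 8.02 × 0.99711 = 7.9968222 mg; 0.99711 has 5 s.f., so the result keeps min(2, 5) = 2 s.f.
Rounded to 2 significant figures: 8.0 mg.

8.0 mg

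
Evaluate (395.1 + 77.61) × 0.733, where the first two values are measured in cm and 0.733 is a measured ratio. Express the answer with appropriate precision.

3.46 × 10² cm

395.1 cm + 77.61 cm = 472.71 cm; the sum is limited to 1 decimal place (4 s.f.).
Carrying full precision, 472.71 × 0.733 = 346.49643 cm; 0.733 has 3 s.f., so the result keeps min(4, 3) = 3 s.f.
Rounded to 3 significant figures: 3.46 × 10² cm.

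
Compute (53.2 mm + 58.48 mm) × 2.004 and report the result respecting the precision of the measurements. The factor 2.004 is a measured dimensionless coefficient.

53.2 mm + 58.48 mm = 111.68 mm; the sum is limited to 1 decimal place (4 s.f.).
Carrying full precision, 111.68 × 2.004 = 223.80672 mm; 2.004 has 4 s.f., so the result keeps min(4, 4) = 4 s.f.
Rounded to 4 significant figures: 223.8 mm.

223.8 mm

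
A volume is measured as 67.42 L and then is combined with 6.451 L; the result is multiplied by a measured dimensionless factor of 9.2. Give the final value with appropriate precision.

6.8 × 10^2 L

67.42 L + 6.451 L = 73.871 L; the sum is limited to 2 decimal places (4 s.f.).
Carrying full precision, 73.871 × 9.2 = 679.6132 L; 9.2 has 2 s.f., so the result keeps min(4, 2) = 2 s.f.
Rounded to 2 significant figures: 6.8 × 10^2 L.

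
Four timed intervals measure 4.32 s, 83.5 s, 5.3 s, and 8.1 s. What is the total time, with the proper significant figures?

4.32 s + 83.5 s + 5.3 s + 8.1 s = 101.22 s.
Addition/subtraction keeps the fewest decimal places: 4.32 → 2 decimal places, 83.5 → 1 decimal place, 5.3 → 1 decimal place, 8.1 → 1 decimal place; limit is 1.
Rounded to 1 decimal place: 101.2 s.

101.2 s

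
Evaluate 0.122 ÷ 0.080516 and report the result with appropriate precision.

0.122 ÷ 0.080516 = 1.51522678722…
Multiplication/division keeps the fewest significant figures: 0.122 → 3 s.f., 0.080516 → 5 s.f.; limit is 3.
Rounded to 3 significant figures: 1.52.

1.52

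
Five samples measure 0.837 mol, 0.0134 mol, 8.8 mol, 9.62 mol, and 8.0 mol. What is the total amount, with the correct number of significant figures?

0.837 mol + 0.0134 mol + 8.8 mol + 9.62 mol + 8.0 mol = 27.2704 mol.
Addition/subtraction keeps the fewest decimal places: 0.837 → 3 decimal places, 0.0134 → 4 decimal places, 8.8 → 1 decimal place, 9.62 → 2 decimal places, 8.0 → 1 decimal place; limit is 1.
Rounded to 1 decimal place: 27.3 mol.

27.3 mol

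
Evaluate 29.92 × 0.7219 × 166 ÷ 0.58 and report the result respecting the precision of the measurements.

29.92 × 0.7219 × 166 ÷ 0.58 = 6181.85373793…
Multiplication/division keeps the fewest significant figures: 29.92 → 4 s.f., 0.7219 → 4 s.f., 166 → 3 s.f., 0.58 → 2 s.f.; limit is 2.
Rounded to 2 significant figures: 6.2 × 10³.

6.2 × 10³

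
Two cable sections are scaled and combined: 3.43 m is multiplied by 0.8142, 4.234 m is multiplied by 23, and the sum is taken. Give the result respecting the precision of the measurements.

3.43 × 0.8142 = 2.792706 → 2.79 m (3 s.f., last digit at the 10^-2 place).
4.234 × 23 = 97.382 → 97 m (2 s.f., last digit at the 10^0 place).
Sum: 100.174706 m; keep the coarser place, 10^0.
Result: 1.00 × 10² m.

1.00 × 10² m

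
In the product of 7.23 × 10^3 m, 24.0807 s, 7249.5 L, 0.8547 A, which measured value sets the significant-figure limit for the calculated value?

7.23 × 10^3 m → 3 s.f.; 24.0807 s → 6 s.f.; 7249.5 L → 5 s.f.; 0.8547 A → 4 s.f.
The fewest is 3 significant figures, from 7.23 × 10^3 m.

7.23 × 10^3 m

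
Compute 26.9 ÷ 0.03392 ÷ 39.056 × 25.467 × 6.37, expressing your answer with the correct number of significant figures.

3.29 × 10^3

26.9 ÷ 0.03392 ÷ 39.056 × 25.467 × 6.37 = 3294.01744601…
Multiplication/division keeps the fewest significant figures: 26.9 → 3 s.f., 0.03392 → 4 s.f., 39.056 → 5 s.f., 25.467 → 5 s.f., 6.37 → 3 s.f.; limit is 3.
Rounded to 3 significant figures: 3.29 × 10^3.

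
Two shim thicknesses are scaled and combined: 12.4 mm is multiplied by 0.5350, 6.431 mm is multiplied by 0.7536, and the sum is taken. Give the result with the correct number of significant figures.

11.48 mm

12.4 × 0.5350 = 6.634 → 6.63 mm (3 s.f., last digit at the 10^-2 place).
6.431 × 0.7536 = 4.8464016 → 4.846 mm (4 s.f., last digit at the 10^-3 place).
Sum: 11.4804016 mm; keep the coarser place, 10^-2.
Result: 11.48 mm.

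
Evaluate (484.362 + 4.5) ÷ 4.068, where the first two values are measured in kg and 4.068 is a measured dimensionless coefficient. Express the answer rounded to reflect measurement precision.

484.362 kg + 4.5 kg = 488.862 kg; the sum is limited to 1 decimal place (4 s.f.).
Carrying full precision, 488.862 ÷ 4.068 = 120.172566372… kg; 4.068 has 4 s.f., so the result keeps min(4, 4) = 4 s.f.
Rounded to 4 significant figures: 120.2 kg.

120.2 kg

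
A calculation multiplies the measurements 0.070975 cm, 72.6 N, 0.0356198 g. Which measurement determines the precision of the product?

72.6 N

0.070975 cm → 5 s.f.; 72.6 N → 3 s.f.; 0.0356198 g → 6 s.f.
The fewest is 3 significant figures, from 72.6 N.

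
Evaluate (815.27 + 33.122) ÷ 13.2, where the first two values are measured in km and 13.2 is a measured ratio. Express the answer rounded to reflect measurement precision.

815.27 km + 33.122 km = 848.392 km; the sum is limited to 2 decimal places (5 s.f.).
Carrying full precision, 848.392 ÷ 13.2 = 64.2721212121… km; 13.2 has 3 s.f., so the result keeps min(5, 3) = 3 s.f.
Rounded to 3 significant figures: 64.3 km.

64.3 km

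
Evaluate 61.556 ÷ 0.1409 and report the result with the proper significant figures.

61.556 ÷ 0.1409 = 436.877217885…
Multiplication/division keeps the fewest significant figures: 61.556 → 5 s.f., 0.1409 → 4 s.f.; limit is 4.
Rounded to 4 significant figures: 436.9.

436.9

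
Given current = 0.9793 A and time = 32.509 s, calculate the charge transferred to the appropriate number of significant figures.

31.84 C

charge transferred = 0.9793 A × 32.509 s = 31.8360637 C.
0.9793 has 4 significant figures; 32.509 has 5.
Division/multiplication keeps the fewest: 4 significant figures.
Rounded: 31.84 C.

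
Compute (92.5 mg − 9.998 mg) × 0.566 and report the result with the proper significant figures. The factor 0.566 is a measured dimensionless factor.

46.7 mg

92.5 mg − 9.998 mg = 82.502 mg; the difference is limited to 1 decimal place (3 s.f.).
Carrying full precision, 82.502 × 0.566 = 46.696132 mg; 0.566 has 3 s.f., so the result keeps min(3, 3) = 3 s.f.
Rounded to 3 significant figures: 46.7 mg.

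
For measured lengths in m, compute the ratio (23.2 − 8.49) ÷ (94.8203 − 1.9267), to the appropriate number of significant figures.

23.2 − 8.49 = 14.71, limited to 1 d.p. → 3 s.f.; 94.8203 − 1.9267 = 92.8936, limited to 4 d.p. → 6 s.f.
Carrying full precision, 14.71 ÷ 92.8936 = 0.158353212708…; keep min(3, 6) = 3 s.f.
Rounded to 3 significant figures: 0.158.

0.158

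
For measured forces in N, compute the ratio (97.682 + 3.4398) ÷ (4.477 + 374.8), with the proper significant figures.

0.2666

97.682 + 3.4398 = 101.1218, limited to 3 d.p. → 6 s.f.; 4.477 + 374.8 = 379.277, limited to 1 d.p. → 4 s.f.
Carrying full precision, 101.1218 ÷ 379.277 = 0.266617274446…; keep min(6, 4) = 4 s.f.
Rounded to 4 significant figures: 0.2666.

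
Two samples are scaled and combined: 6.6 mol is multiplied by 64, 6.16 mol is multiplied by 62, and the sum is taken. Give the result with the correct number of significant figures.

8.0 × 10² mol

6.6 × 64 = 422.4 → 4.2 × 10² mol (2 s.f., last digit at the 10^1 place).
6.16 × 62 = 381.92 → 3.8 × 10² mol (2 s.f., last digit at the 10^1 place).
Sum: 804.32 mol; keep the coarser place, 10^1.
Result: 8.0 × 10² mol.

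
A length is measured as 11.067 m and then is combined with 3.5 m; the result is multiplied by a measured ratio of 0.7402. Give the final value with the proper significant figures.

11.067 m + 3.5 m = 14.567 m; the sum is limited to 1 decimal place (3 s.f.).
Carrying full precision, 14.567 × 0.7402 = 10.7824934 m; 0.7402 has 4 s.f., so the result keeps min(3, 4) = 3 s.f.
Rounded to 3 significant figures: 10.8 m.

10.8 m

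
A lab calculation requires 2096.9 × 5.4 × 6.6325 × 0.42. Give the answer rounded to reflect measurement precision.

3.2 × 10^4

2096.9 × 5.4 × 6.6325 × 0.42 = 31542.639219
Multiplication/division keeps the fewest significant figures: 2096.9 → 5 s.f., 5.4 → 2 s.f., 6.6325 → 5 s.f., 0.42 → 2 s.f.; limit is 2.
Rounded to 2 significant figures: 3.2 × 10^4.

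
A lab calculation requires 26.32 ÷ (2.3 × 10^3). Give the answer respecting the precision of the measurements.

26.32 ÷ (2.3 × 10^3) = 0.0114434782609…
Multiplication/division keeps the fewest significant figures: 26.32 → 4 s.f., 2.3 × 10^3 → 2 s.f.; limit is 2.
Rounded to 2 significant figures: 0.011.

0.011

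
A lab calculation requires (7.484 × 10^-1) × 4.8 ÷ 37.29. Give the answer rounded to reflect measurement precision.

(7.484 × 10^-1) × 4.8 ÷ 37.29 = 0.0963346741754…
Multiplication/division keeps the fewest significant figures: 7.484 × 10^-1 → 4 s.f., 4.8 → 2 s.f., 37.29 → 4 s.f.; limit is 2.
Rounded to 2 significant figures: 0.096.

0.096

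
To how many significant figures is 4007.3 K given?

4007.3: zeros between nonzero digits are significant.

5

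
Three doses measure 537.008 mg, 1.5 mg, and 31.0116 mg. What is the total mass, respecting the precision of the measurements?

537.008 mg + 1.5 mg + 31.0116 mg = 569.5196 mg.
Addition/subtraction keeps the fewest decimal places: 537.008 → 3 decimal places, 1.5 → 1 decimal place, 31.0116 → 4 decimal places; limit is 1.
Rounded to 1 decimal place: 569.5 mg.

569.5 mg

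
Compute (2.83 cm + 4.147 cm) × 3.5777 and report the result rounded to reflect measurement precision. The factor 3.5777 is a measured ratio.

25.0 cm

2.83 cm + 4.147 cm = 6.977 cm; the sum is limited to 2 decimal places (3 s.f.).
Carrying full precision, 6.977 × 3.5777 = 24.9616129 cm; 3.5777 has 5 s.f., so the result keeps min(3, 5) = 3 s.f.
Rounded to 3 significant figures: 25.0 cm.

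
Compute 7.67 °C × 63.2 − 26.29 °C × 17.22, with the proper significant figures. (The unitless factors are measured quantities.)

32 °C

7.67 × 63.2 = 484.744 → 485 °C (3 s.f., last digit at the 10^0 place).
26.29 × 17.22 = 452.7138 → 452.7 °C (4 s.f., last digit at the 10^-1 place).
Difference: 32.0302 °C; keep the coarser place, 10^0.
Result: 32 °C.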